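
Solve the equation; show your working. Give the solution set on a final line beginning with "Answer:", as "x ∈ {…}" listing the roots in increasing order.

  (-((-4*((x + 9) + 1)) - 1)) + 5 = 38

Step 1. [(-((-4*((x + 9) + 1)) - 1)) + 5 = 38] the outer +5 inverts by subtracting 5. So sub: -((-4*((x + 9) + 1)) - 1) = 33.
Step 2. [-((-4*((x + 9) + 1)) - 1) = 33] LHS negated; negate both sides. So neg: (-4*((x + 9) + 1)) - 1 = -33.
Step 3. [(-4*((x + 9) + 1)) - 1 = -33] add 1: x sits inside (… - 1), so sub: -4*((x + 9) + 1) = -32.
Step 4. [-4*((x + 9) + 1) = -32] LHS = -4·(…); ÷-4 both sides ⇒ div: (x + 9) + 1 = 8.
Step 5. [(x + 9) + 1 = 8] 1 comes off first (subtract 1). So sub: x + 9 = 7.
Step 6. [x + 9 = 7] +9 is outermost — subtract 9 both sides. So sub: x = -2.

Answer: x ∈ {-2}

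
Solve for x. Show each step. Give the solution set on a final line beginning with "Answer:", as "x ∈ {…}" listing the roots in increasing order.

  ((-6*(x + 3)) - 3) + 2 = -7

Step 1. [((-6*(x + 3)) - 3) + 2 = -7] the outer +2 inverts by subtracting 2 ⇒ sub: (-6*(x + 3)) - 3 = -9.
Step 2. [(-6*(x + 3)) - 3 = -9] add 3: x sits inside (… - 3). So sub: -6*(x + 3) = -6.
Step 3. [-6*(x + 3) = -6] divide by the outer -6, so div: x + 3 = 1.
Step 4. [x + 3 = 1] subtract 3: x sits inside (… + 3). So sub: x = -2.

Answer: x ∈ {-2}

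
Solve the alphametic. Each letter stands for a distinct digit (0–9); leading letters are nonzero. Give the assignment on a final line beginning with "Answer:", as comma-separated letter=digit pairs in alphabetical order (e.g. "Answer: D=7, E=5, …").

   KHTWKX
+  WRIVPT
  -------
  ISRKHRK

Step 1. [col 1: X + T ≡ K (mod 10)] several values work for X in column 1 (X + T ≡ K (mod 10), carry-in 0); try X=2 ⇒ X=2.
Step 2. [col 1: X + T ≡ K (mod 10)] T=6 is one option consistent with column 1 (X + T ≡ K (mod 10), carry-in 0) — take it, so T=6.
Step 3. [I] I is the leading digit of a 7-digit sum of two 6-digit numbers; the final carry is exactly 1, so I=1.
Step 4. [col 1: X + T ≡ K (mod 10)] from column 1 (X=2, T=6, carry-in 0, digits 1,2,6 already taken and all letters distinct): K must equal 8. So K=8.
Step 5. [col 2: K + P ≡ R (mod 10)] several values work for P in column 2 (K + P ≡ R (mod 10), carry-in 0); try P=9. So P=9.
Step 6. [col 2: K + P ≡ R (mod 10)] column 2 reads K+P+carry(0)=R with K=8, P=9; with digits 1,2,6,8,9 already taken and all letters distinct, the only value for R is 7, so R=7.
Step 7. [col 3: W + V ≡ H (mod 10)] column 3 (W + V ≡ H (mod 10), carry-in 1) doesn't pin W yet; pick W=5 and continue ⇒ W=5.
Step 8. [col 3: W + V ≡ H (mod 10)] from column 3 (W=5, carry-in 1, digits 1,2,5,6,7,8,9 already taken and all letters distinct): V must equal 4. So V=4.
Step 9. [col 3: W + V ≡ H (mod 10)] in column 3 we have W+V≡H with carry-in 1; given W=5, V=4 and digits 1,2,4,5,6,7,8,9 already taken and all letters distinct, that pins H to 0. So H=0.
Step 10. [col 6: K + W ≡ S (mod 10)] from column 6 (K=8, W=5, carry-in 0, digits 0,1,2,4,5,6,7,8,9 already taken and all letters distinct): S must equal 3, so S=3.

Answer: H=0, I=1, K=8, P=9, R=7, S=3, T=6, V=4, W=5, X=2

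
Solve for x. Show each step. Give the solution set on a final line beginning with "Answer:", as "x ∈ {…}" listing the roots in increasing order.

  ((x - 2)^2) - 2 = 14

Step 1. [((x - 2)^2) - 2 = 14] -2 is outermost — add 2 both sides. So sub: (x - 2)^2 = 16.
Step 2. [(x - 2)^2 = 16] LHS squared, RHS 16 ≥ 0: apply √ (±) ⇒ sqrt: x - 2 = 4 or -4.
Step 3. [x - 2 = 4 or -4] add 2: x sits inside (… - 2) ⇒ sub: x = 6 or -2.

Answer: x ∈ {-2, 6}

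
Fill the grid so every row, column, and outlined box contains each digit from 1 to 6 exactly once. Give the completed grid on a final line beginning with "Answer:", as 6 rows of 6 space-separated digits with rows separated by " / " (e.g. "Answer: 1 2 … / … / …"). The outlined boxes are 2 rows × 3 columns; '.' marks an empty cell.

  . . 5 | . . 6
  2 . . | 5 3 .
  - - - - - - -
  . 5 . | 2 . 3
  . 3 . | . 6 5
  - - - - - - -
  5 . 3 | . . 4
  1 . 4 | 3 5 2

Step 1. [r2c2∈{1,4,6}] across row 2, 4 lands solely at r2c2. So r2c2=4.
Step 2. [r1c2∈{1}] only 1 remains possible at r1c2 ⇒ r1c2=1.
Step 3. [r1c4∈{4}] r1c4 has the single candidate 4, so r1c4=4.
Step 4. [r4c4∈{1}] r4c4 is down to just 1, so r4c4=1.
Step 5. [r3c1∈{4,6}] r3c1 is the only open cell in col 1 admitting 6. So r3c1=6.
Step 6. [r5c2∈{2,6}] r5c2 is the only open cell in row 5 admitting 2. So r5c2=2.
Step 7. [r1c5∈{2}] nothing but 2 survives at r1c5 ⇒ r1c5=2.
Step 8. [r1c1∈{3}] r1c1 is down to just 3 ⇒ r1c1=3.
Step 9. [r4c3∈{2}] r4c3 has the single candidate 2, so r4c3=2.
Step 10. [r5c4∈{6}] only 6 remains possible at r5c4, so r5c4=6.
Step 11. [r5c5∈{1}] r5c5 has the single candidate 1, so r5c5=1.
Step 12. [r3c3∈{1}] r3c3 has the single candidate 1 ⇒ r3c3=1.
Step 13. [r4c1∈{4}] nothing but 4 survives at r4c1. So r4c1=4.
Step 14. [r3c5∈{4}] r3c5's peers cover all but 4, so r3c5=4.
Step 15. [r2c6∈{1}] r2c6 has the single candidate 1 ⇒ r2c6=1.
Step 16. [r6c2∈{6}] r6c2 has the single candidate 6. So r6c2=6.
Step 17. [r2c3∈{6}] only 6 remains possible at r2c3 ⇒ r2c3=6.

Answer: 3 1 5 4 2 6 / 2 4 6 5 3 1 / 6 5 1 2 4 3 / 4 3 2 1 6 5 / 5 2 3 6 1 4 / 1 6 4 3 5 2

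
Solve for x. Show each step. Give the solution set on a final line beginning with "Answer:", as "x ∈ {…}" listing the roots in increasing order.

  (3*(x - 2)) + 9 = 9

Step 1. [(3*(x - 2)) + 9 = 9] 9 comes off first (subtract 9). So sub: 3*(x - 2) = 0.
Step 2. [3*(x - 2) = 0] 3·(inner) — divide through by 3, so div: x - 2 = 0.
Step 3. [x - 2 = 0] 2 comes off first (add 2). So sub: x = 2.

Answer: x ∈ {2}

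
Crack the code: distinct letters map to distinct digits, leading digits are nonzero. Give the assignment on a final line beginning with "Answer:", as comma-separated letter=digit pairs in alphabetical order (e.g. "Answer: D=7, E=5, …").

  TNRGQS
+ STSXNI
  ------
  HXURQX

Step 1. [col 1: S + I ≡ X (mod 10)] column 1 (S + I ≡ X (mod 10), carry-in 0) doesn't pin S yet; pick S=2 and continue ⇒ S=2.
Step 2. [col 1: S + I ≡ X (mod 10)] I=4 is one option consistent with column 1 (S + I ≡ X (mod 10), carry-in 0) — take it, so I=4.
Step 3. [col 1: S + I ≡ X (mod 10)] in column 1 we have S+I≡X with carry-in 0; given S=2, I=4 and digits 2,4 already taken and all letters distinct, that pins X to 6, so X=6.
Step 4. [col 2: Q + N ≡ Q (mod 10)] in column 2 we have Q+N≡Q with carry-in 0; given nothing yet and digits 2,4,6 already taken and all letters distinct, that pins N to 0 ⇒ N=0.
Step 5. [col 2: Q + N ≡ Q (mod 10)] column 2 (Q + N ≡ Q (mod 10), carry-in 0) doesn't pin Q yet; pick Q=8 and continue, so Q=8.
Step 6. [col 3: G + X ≡ R (mod 10)] G=3 is one option consistent with column 3 (G + X ≡ R (mod 10), carry-in 0) — take it ⇒ G=3.
Step 7. [col 3: G + X ≡ R (mod 10)] column 3 reads G+X+carry(0)=R with G=3, X=6; with digits 0,2,3,4,6,8 already taken and all letters distinct, the only value for R is 9. So R=9.
Step 8. [col 4: R + S ≡ U (mod 10)] column 4 reads R+S+carry(0)=U with R=9, S=2; with digits 0,2,3,4,6,8,9 already taken and all letters distinct, the only value for U is 1, so U=1.
Step 9. [col 5: N + T ≡ X (mod 10)] in column 5 we have N+T≡X with carry-in 1; given N=0, X=6 and digits 0,1,2,3,4,6,8,9 already taken and all letters distinct, that pins T to 5, so T=5.
Step 10. [col 6: T + S ≡ H (mod 10)] column 6 reads T+S+carry(0)=H with T=5, S=2; with digits 0,1,2,3,4,5,6,8,9 already taken and all letters distinct, the only value for H is 7, so H=7.

Answer: G=3, H=7, I=4, N=0, Q=8, R=9, S=2, T=5, U=1, X=6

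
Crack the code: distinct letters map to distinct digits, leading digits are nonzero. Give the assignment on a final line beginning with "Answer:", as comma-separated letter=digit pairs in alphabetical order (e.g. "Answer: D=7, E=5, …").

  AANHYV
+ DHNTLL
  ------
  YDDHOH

Step 1. [col 1: V + L ≡ H (mod 10)] column 1 (V + L ≡ H (mod 10), carry-in 0) doesn't pin H yet; pick H=6 and continue, so H=6.
Step 2. [col 1: V + L ≡ H (mod 10)] no forcing yet in column 1 (carry-in 0); V=4 is free and consistent — try it ⇒ V=4.
Step 3. [col 1: V + L ≡ H (mod 10)] from column 1 (V=4, H=6, carry-in 0, digits 4,6 already taken and all letters distinct): L must equal 2 ⇒ L=2.
Step 4. [col 2: Y + L ≡ O (mod 10)] several values work for O in column 2 (Y + L ≡ O (mod 10), carry-in 0); try O=0 ⇒ O=0.
Step 5. [col 2: Y + L ≡ O (mod 10)] from column 2 (L=2, O=0, carry-in 0, digits 0,2,4,6 already taken and all letters distinct): Y must equal 8, so Y=8.
Step 6. [col 3: H + T ≡ H (mod 10)] from column 3 (H=6, carry-in 1, digits 0,2,4,6,8 already taken and all letters distinct): T must equal 9, so T=9.
Step 7. [col 4: N + N ≡ D (mod 10)] several values work for D in column 4 (N + N ≡ D (mod 10), carry-in 1); try D=7, so D=7.
Step 8. [col 4: N + N ≡ D (mod 10)] in column 4 we have N+N≡D with carry-in 1; given D=7 and digits 0,2,4,6,7,8,9 already taken and all letters distinct, that pins N to 3. So N=3.
Step 9. [col 5: A + H ≡ D (mod 10)] in column 5 we have A+H≡D with carry-in 0; given H=6, D=7 and digits 0,2,3,4,6,7,8,9 already taken and all letters distinct, that pins A to 1. So A=1.

Answer: A=1, D=7, H=6, L=2, N=3, O=0, T=9, V=4, Y=8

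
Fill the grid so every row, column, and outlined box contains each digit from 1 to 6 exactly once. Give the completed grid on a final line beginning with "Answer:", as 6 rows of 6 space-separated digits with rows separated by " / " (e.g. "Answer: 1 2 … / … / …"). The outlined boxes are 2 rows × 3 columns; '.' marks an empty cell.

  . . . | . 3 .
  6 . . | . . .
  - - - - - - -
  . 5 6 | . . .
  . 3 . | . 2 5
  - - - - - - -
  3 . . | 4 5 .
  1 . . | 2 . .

Step 1. [r1c1∈{2,4,5}] in col 1, 5 fits only at r1c1, so r1c1=5.
Step 2. [r4c3∈{1,4}] across box 3, 1 lands solely at r4c3, so r4c3=1.
Step 3. [r5c6∈{1,6}] r5c6 is the only open cell in row 5 admitting 1. So r5c6=1.
Step 4. [r5c3∈{2}] nothing but 2 survives at r5c3, so r5c3=2.
Step 5. [r1c3∈{4}] nothing but 4 survives at r1c3. So r1c3=4.
Step 6. [r6c5∈{6}] r6c5's peers cover all but 6, so r6c5=6.
Step 7. [r3c4∈{1,3}] r3c4 is the only open cell in col 4 admitting 3. So r3c4=3.
Step 8. [r3c6∈{4}] r3c6 is down to just 4. So r3c6=4.
Step 9. [r1c6∈{2,6}] 6 has one home in col 6: r1c6 ⇒ r1c6=6.
Step 10. [r1c4∈{1}] r1c4 is down to just 1. So r1c4=1.
Step 11. [r1c2∈{2}] r1c2's peers cover all but 2, so r1c2=2.
Step 12. [r4c1∈{4}] r4c1's peers cover all but 4, so r4c1=4.
Step 13. [r4c4∈{6}] nothing but 6 survives at r4c4. So r4c4=6.
Step 14. [r2c3∈{3}] r2c3 is down to just 3, so r2c3=3.
Step 15. [r5c2∈{6}] only 6 remains possible at r5c2, so r5c2=6.
Step 16. [r2c6∈{2}] r2c6 is down to just 2 ⇒ r2c6=2.
Step 17. [r6c6∈{3}] r6c6 has the single candidate 3 ⇒ r6c6=3.
Step 18. [r6c2∈{4}] r6c2's peers cover all but 4 ⇒ r6c2=4.
Step 19. [r3c1∈{2}] r3c1's peers cover all but 2, so r3c1=2.
Step 20. [r6c3∈{5}] nothing but 5 survives at r6c3, so r6c3=5.
Step 21. [r2c4∈{5}] r2c4's peers cover all but 5. So r2c4=5.
Step 22. [r2c2∈{1}] r2c2 is down to just 1. So r2c2=1.
Step 23. [r2c5∈{4}] r2c5 has the single candidate 4, so r2c5=4.
Step 24. [r3c5∈{1}] r3c5 has the single candidate 1 ⇒ r3c5=1.

Answer: 5 2 4 1 3 6 / 6 1 3 5 4 2 / 2 5 6 3 1 4 / 4 3 1 6 2 5 / 3 6 2 4 5 1 / 1 4 5 2 6 3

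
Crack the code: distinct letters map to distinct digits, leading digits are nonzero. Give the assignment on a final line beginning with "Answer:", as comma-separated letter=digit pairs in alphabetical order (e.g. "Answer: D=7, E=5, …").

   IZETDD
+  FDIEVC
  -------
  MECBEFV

Step 1. [M] M is the leading digit of a 7-digit sum of two 6-digit numbers; the final carry is exactly 1, so M=1.
Step 2. [col 1: D + C ≡ V (mod 10)] several values work for D in column 1 (D + C ≡ V (mod 10), carry-in 0); try D=4 ⇒ D=4.
Step 3. [col 1: D + C ≡ V (mod 10)] no forcing yet in column 1 (carry-in 0); V=2 is free and consistent — try it. So V=2.
Step 4. [col 1: D + C ≡ V (mod 10)] column 1: given D=4, V=2, carry-in 0, and digits 1,2,4 already taken and all letters distinct, D+C≡V (mod 10) forces C=8. So C=8.
Step 5. [col 2: D + V ≡ F (mod 10)] column 2 reads D+V+carry(1)=F with D=4, V=2; with digits 1,2,4,8 already taken and all letters distinct, the only value for F is 7. So F=7.
Step 6. [col 3: T + E ≡ E (mod 10)] in column 3 we have T+E≡E with carry-in 0; given nothing yet and digits 1,2,4,7,8 already taken and all letters distinct, that pins T to 0 ⇒ T=0.
Step 7. [col 3: T + E ≡ E (mod 10)] no forcing yet in column 3 (carry-in 0); E=6 is free and consistent — try it, so E=6.
Step 8. [col 4: E + I ≡ B (mod 10)] several values work for B in column 4 (E + I ≡ B (mod 10), carry-in 0); try B=5, so B=5.
Step 9. [col 4: E + I ≡ B (mod 10)] from column 4 (E=6, B=5, carry-in 0, digits 0,1,2,4,5,6,7,8 already taken and all letters distinct): I must equal 9. So I=9.
Step 10. [col 5: Z + D ≡ C (mod 10)] column 5: given D=4, C=8, carry-in 1, and digits 0,1,2,4,5,6,7,8,9 already taken and all letters distinct, Z+D≡C (mod 10) forces Z=3 ⇒ Z=3.

Answer: B=5, C=8, D=4, E=6, F=7, I=9, M=1, T=0, V=2, Z=3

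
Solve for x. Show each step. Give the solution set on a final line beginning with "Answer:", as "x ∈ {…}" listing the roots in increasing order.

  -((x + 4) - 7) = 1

Step 1. [-((x + 4) - 7) = 1] LHS negated; negate both sides. So neg: (x + 4) - 7 = -1.
Step 2. [(x + 4) - 7 = -1] peel the -7: add 7 from each side ⇒ sub: x + 4 = 6.
Step 3. [x + 4 = 6] 4 comes off first (subtract 4) ⇒ sub: x = 2.

Answer: x ∈ {2}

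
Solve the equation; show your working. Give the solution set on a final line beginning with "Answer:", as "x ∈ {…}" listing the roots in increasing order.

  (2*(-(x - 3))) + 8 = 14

Step 1. [(2*(-(x - 3))) + 8 = 14] common factor 2 (LHS and 14) — divide through ⇒ factor: (-(x - 3)) + 4 = 7.
Step 2. [(-(x - 3)) + 4 = 7] subtract 4: x sits inside (… + 4) ⇒ sub: -(x - 3) = 3.
Step 3. [-(x - 3) = 3] leading − — multiply by −1. So neg: x - 3 = -3.
Step 4. [x - 3 = -3] peel the -3: add 3 from each side ⇒ sub: x = 0.

Answer: x ∈ {0}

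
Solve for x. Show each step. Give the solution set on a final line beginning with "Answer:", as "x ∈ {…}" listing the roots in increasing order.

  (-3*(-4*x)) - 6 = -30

Step 1. [(-3*(-4*x)) - 6 = -30] peel the -6: add 6 from each side ⇒ sub: -3*(-4*x) = -24.
Step 2. [-3*(-4*x) = -24] -3 out front; divide by -3. So div: -4*x = 8.
Step 3. [-4*x = 8] -4 out front; divide by -4. So div: x = -2.

Answer: x ∈ {-2}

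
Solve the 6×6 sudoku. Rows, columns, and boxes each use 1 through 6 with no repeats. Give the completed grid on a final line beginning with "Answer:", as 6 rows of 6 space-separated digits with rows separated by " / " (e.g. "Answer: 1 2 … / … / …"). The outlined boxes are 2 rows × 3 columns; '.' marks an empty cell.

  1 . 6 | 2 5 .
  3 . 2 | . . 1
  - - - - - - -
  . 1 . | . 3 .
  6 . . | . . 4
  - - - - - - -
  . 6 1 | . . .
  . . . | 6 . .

Step 1. [r3c4∈{5}] r3c4 has the single candidate 5. So r3c4=5.
Step 2. [r2c4∈{4}] r2c4 has the single candidate 4 ⇒ r2c4=4.
Step 3. [r6c5∈{1,2,4}] across row 6, 1 lands solely at r6c5, so r6c5=1.
Step 4. [r4c5∈{2}] r4c5's peers cover all but 2. So r4c5=2.
Step 5. [r6c2∈{2,3,4,5}] across col 2, 2 lands solely at r6c2 ⇒ r6c2=2.
Step 6. [r6c3∈{3,4,5}] r6c3 is the only open cell in box 5 admitting 3, so r6c3=3.
Step 7. [r6c1∈{4,5}] 4 has one home in row 6: r6c1 ⇒ r6c1=4.
Step 8. [r5c6∈{2,3,5}] in row 5, 2 fits only at r5c6, so r5c6=2.
Step 9. [r4c2∈{3,5}] across row 4, 3 lands solely at r4c2, so r4c2=3.
Step 10. [r3c1∈{2}] nothing but 2 survives at r3c1, so r3c1=2.
Step 11. [r4c4∈{1}] r4c4's peers cover all but 1. So r4c4=1.
Step 12. [r1c6∈{3}] r1c6 is down to just 3, so r1c6=3.
Step 13. [r3c6∈{6}] r3c6 has the single candidate 6 ⇒ r3c6=6.
Step 14. [r4c3∈{5}] r4c3's peers cover all but 5 ⇒ r4c3=5.
Step 15. [r5c5∈{4}] only 4 remains possible at r5c5. So r5c5=4.
Step 16. [r1c2∈{4}] only 4 remains possible at r1c2, so r1c2=4.
Step 17. [r5c1∈{5}] r5c1 has the single candidate 5, so r5c1=5.
Step 18. [r6c6∈{5}] r6c6's peers cover all but 5. So r6c6=5.
Step 19. [r2c5∈{6}] r2c5's peers cover all but 6, so r2c5=6.
Step 20. [r5c4∈{3}] r5c4's peers cover all but 3 ⇒ r5c4=3.
Step 21. [r2c2∈{5}] nothing but 5 survives at r2c2, so r2c2=5.
Step 22. [r3c3∈{4}] only 4 remains possible at r3c3 ⇒ r3c3=4.

Answer: 1 4 6 2 5 3 / 3 5 2 4 6 1 / 2 1 4 5 3 6 / 6 3 5 1 2 4 / 5 6 1 3 4 2 / 4 2 3 6 1 5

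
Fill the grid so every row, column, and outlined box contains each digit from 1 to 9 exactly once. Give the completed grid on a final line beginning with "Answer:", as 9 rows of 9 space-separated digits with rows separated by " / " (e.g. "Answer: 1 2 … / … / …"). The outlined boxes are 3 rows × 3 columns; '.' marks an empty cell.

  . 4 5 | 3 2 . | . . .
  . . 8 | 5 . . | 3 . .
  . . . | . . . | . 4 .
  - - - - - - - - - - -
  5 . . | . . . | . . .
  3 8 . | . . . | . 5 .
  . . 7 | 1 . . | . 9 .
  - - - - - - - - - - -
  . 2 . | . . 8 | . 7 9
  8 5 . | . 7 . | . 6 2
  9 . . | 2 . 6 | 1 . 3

Step 1. [r6c2∈{6}] r6c2's peers cover all but 6, so r6c2=6.
Step 2. [r7c4∈{4}] r7c4 is down to just 4 ⇒ r7c4=4.
Step 3. [r6c1∈{2,4}] in col 1, 4 fits only at r6c1. So r6c1=4.
Step 4. [r6c9∈{8}] r6c9 is down to just 8, so r6c9=8.
Step 5. [r6c7∈{2}] r6c7 has the single candidate 2, so r6c7=2.
Step 6. [r3c2∈{1,3,7,9}] r3c2 is the only open cell in col 2 admitting 3. So r3c2=3.
Step 7. [r3c9∈{1,5,6,7}] 5 has one home in col 9: r3c9 ⇒ r3c9=5.
Step 8. [r8c4∈{9}] only 9 remains possible at r8c4, so r8c4=9.
Step 9. [r4c8∈{1,3}] col 8 places 3 nowhere but r4c8 ⇒ r4c8=3.
Step 10. [r8c7∈{4}] r8c7 is down to just 4. So r8c7=4.
Step 11. [r6c6∈{3,5}] col 6 places 5 nowhere but r6c6, so r6c6=5.
Step 12. [r8c6∈{1,3}] 3 has one home in col 6: r8c6. So r8c6=3.
Step 13. [r8c3∈{1}] r8c3 has the single candidate 1, so r8c3=1.
Step 14. [r5c9∈{1,4,6,7}] row 5 places 1 nowhere but r5c9, so r5c9=1.
Step 15. [r7c1∈{6}] only 6 remains possible at r7c1. So r7c1=6.
Step 16. [r3c3∈{2,6,9}] across col 3, 6 lands solely at r3c3. So r3c3=6.
Step 17. [r2c5∈{1,4,6,9}] r2c5 is the only open cell in box 2 admitting 6 ⇒ r2c5=6.
Step 18. [r2c9∈{7}] nothing but 7 survives at r2c9. So r2c9=7.
Step 19. [r2c6∈{1,4,9}] 4 has one home in row 2: r2c6, so r2c6=4.
Step 20. [r3c1∈{1,2,7}] in row 3, 2 fits only at r3c1, so r3c1=2.
Step 21. [r2c1∈{1}] r2c1 has the single candidate 1 ⇒ r2c1=1.
Step 22. [r5c5∈{4,9}] r5c5 is the only open cell in row 5 admitting 4, so r5c5=4.
Step 23. [r1c9∈{6}] r1c9 is down to just 6 ⇒ r1c9=6.
Step 24. [r1c8∈{1,8}] 1 has one home in col 8: r1c8. So r1c8=1.
Step 25. [r3c6∈{1,7,9}] 1 has one home in col 6: r3c6 ⇒ r3c6=1.
Step 26. [r3c4∈{7,8}] across row 3, 7 lands solely at r3c4, so r3c4=7.
Step 27. [r1c6∈{9}] nothing but 9 survives at r1c6 ⇒ r1c6=9.
Step 28. [r4c5∈{8,9}] 9 has one home in col 5: r4c5, so r4c5=9.
Step 29. [r5c4∈{6}] nothing but 6 survives at r5c4, so r5c4=6.
Step 30. [r4c3∈{2}] r4c3 is down to just 2 ⇒ r4c3=2.
Step 31. [r5c7∈{7}] nothing but 7 survives at r5c7, so r5c7=7.
Step 32. [r1c7∈{8}] nothing but 8 survives at r1c7, so r1c7=8.
Step 33. [r7c7∈{5}] r7c7's peers cover all but 5, so r7c7=5.
Step 34. [r3c5∈{8}] r3c5 is down to just 8. So r3c5=8.
Step 35. [r7c5∈{1}] nothing but 1 survives at r7c5. So r7c5=1.
Step 36. [r2c2∈{9}] r2c2's peers cover all but 9, so r2c2=9.
Step 37. [r4c9∈{4}] r4c9 has the single candidate 4. So r4c9=4.
Step 38. [r3c7∈{9}] nothing but 9 survives at r3c7, so r3c7=9.
Step 39. [r9c2∈{7}] nothing but 7 survives at r9c2. So r9c2=7.
Step 40. [r5c6∈{2}] r5c6 has the single candidate 2 ⇒ r5c6=2.
Step 41. [r9c5∈{5}] r9c5's peers cover all but 5 ⇒ r9c5=5.
Step 42. [r2c8∈{2}] r2c8 has the single candidate 2. So r2c8=2.
Step 43. [r4c7∈{6}] r4c7 is down to just 6, so r4c7=6.
Step 44. [r7c3∈{3}] r7c3's peers cover all but 3. So r7c3=3.
Step 45. [r5c3∈{9}] r5c3 has the single candidate 9, so r5c3=9.
Step 46. [r9c8∈{8}] r9c8 is down to just 8 ⇒ r9c8=8.
Step 47. [r1c1∈{7}] nothing but 7 survives at r1c1. So r1c1=7.
Step 48. [r6c5∈{3}] r6c5's peers cover all but 3 ⇒ r6c5=3.
Step 49. [r4c2∈{1}] only 1 remains possible at r4c2 ⇒ r4c2=1.
Step 50. [r4c6∈{7}] r4c6 is down to just 7. So r4c6=7.
Step 51. [r9c3∈{4}] nothing but 4 survives at r9c3, so r9c3=4.
Step 52. [r4c4∈{8}] only 8 remains possible at r4c4. So r4c4=8.

Answer: 7 4 5 3 2 9 8 1 6 / 1 9 8 5 6 4 3 2 7 / 2 3 6 7 8 1 9 4 5 / 5 1 2 8 9 7 6 3 4 / 3 8 9 6 4 2 7 5 1 / 4 6 7 1 3 5 2 9 8 / 6 2 3 4 1 8 5 7 9 / 8 5 1 9 7 3 4 6 2 / 9 7 4 2 5 6 1 8 3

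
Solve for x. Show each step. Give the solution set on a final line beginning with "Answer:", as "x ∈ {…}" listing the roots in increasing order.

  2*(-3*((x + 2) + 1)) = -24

Step 1. [2*(-3*((x + 2) + 1)) = -24] LHS = 2·(…); ÷2 both sides, so div: -3*((x + 2) + 1) = -12.
Step 2. [-3*((x + 2) + 1) = -12] LHS = -3·(…); ÷-3 both sides. So div: (x + 2) + 1 = 4.
Step 3. [(x + 2) + 1 = 4] the outer +1 inverts by subtracting 1, so sub: x + 2 = 3.
Step 4. [x + 2 = 3] the outer +2 inverts by subtracting 2 ⇒ sub: x = 1.

Answer: x ∈ {1}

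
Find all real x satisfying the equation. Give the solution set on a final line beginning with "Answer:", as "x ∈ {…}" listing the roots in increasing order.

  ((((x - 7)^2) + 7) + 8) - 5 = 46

Step 1. [((((x - 7)^2) + 7) + 8) - 5 = 46] add 5: x sits inside (… - 5), so sub: (((x - 7)^2) + 7) + 8 = 51.
Step 2. [(((x - 7)^2) + 7) + 8 = 51] the outer +8 inverts by subtracting 8 ⇒ sub: ((x - 7)^2) + 7 = 43.
Step 3. [((x - 7)^2) + 7 = 43] 7 comes off first (subtract 7), so sub: (x - 7)^2 = 36.
Step 4. [(x - 7)^2 = 36] LHS squared, RHS 36 ≥ 0: apply √ (±) ⇒ sqrt: x - 7 = 6 or -6.
Step 5. [x - 7 = 6 or -6] the outer -7 inverts by adding 7 ⇒ sub: x = 13 or 1.

Answer: x ∈ {1, 13}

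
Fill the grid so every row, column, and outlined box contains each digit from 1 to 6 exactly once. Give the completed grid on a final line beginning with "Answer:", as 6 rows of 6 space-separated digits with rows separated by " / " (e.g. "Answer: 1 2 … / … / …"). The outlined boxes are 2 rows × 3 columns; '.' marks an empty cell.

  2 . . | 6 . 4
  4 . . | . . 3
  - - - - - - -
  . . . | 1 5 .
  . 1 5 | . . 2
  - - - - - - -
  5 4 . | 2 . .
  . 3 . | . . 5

Step 1. [r3c6∈{6}] nothing but 6 survives at r3c6, so r3c6=6.
Step 2. [r6c1∈{1,6}] across col 1, 1 lands solely at r6c1 ⇒ r6c1=1.
Step 3. [r5c3∈{6}] r5c3's peers cover all but 6 ⇒ r5c3=6.
Step 4. [r4c4∈{3,4}] 3 has one home in col 4: r4c4. So r4c4=3.
Step 5. [r1c5∈{1}] r1c5 is down to just 1, so r1c5=1.
Step 6. [r3c3∈{2,3,4}] row 3 places 4 nowhere but r3c3. So r3c3=4.
Step 7. [r4c5∈{4}] r4c5's peers cover all but 4 ⇒ r4c5=4.
Step 8. [r2c2∈{5,6}] across row 2, 6 lands solely at r2c2, so r2c2=6.
Step 9. [r1c3∈{3}] only 3 remains possible at r1c3 ⇒ r1c3=3.
Step 10. [r6c5∈{6}] only 6 remains possible at r6c5. So r6c5=6.
Step 11. [r3c1∈{3}] r3c1 is down to just 3, so r3c1=3.
Step 12. [r5c6∈{1}] r5c6 has the single candidate 1 ⇒ r5c6=1.
Step 13. [r2c4∈{5}] r2c4 is down to just 5. So r2c4=5.
Step 14. [r2c3∈{1}] nothing but 1 survives at r2c3, so r2c3=1.
Step 15. [r6c3∈{2}] r6c3 has the single candidate 2 ⇒ r6c3=2.
Step 16. [r1c2∈{5}] r1c2 is down to just 5. So r1c2=5.
Step 17. [r3c2∈{2}] nothing but 2 survives at r3c2. So r3c2=2.
Step 18. [r4c1∈{6}] r4c1 has the single candidate 6, so r4c1=6.
Step 19. [r2c5∈{2}] r2c5 has the single candidate 2 ⇒ r2c5=2.
Step 20. [r6c4∈{4}] nothing but 4 survives at r6c4 ⇒ r6c4=4.
Step 21. [r5c5∈{3}] nothing but 3 survives at r5c5. So r5c5=3.

Answer: 2 5 3 6 1 4 / 4 6 1 5 2 3 / 3 2 4 1 5 6 / 6 1 5 3 4 2 / 5 4 6 2 3 1 / 1 3 2 4 6 5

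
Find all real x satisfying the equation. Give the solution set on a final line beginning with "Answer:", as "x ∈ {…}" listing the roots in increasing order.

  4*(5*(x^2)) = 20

Step 1. [4*(5*(x^2)) = 20] leading coefficient 4: divide by 4 ⇒ div: 5*(x^2) = 5.
Step 2. [5*(x^2) = 5] LHS = 5·(…); ÷5 both sides. So div: x^2 = 1.
Step 3. [x^2 = 1] √ both sides: 1 ≥ 0 gives two branches ⇒ sqrt: x = 1 or -1.

Answer: x ∈ {-1, 1}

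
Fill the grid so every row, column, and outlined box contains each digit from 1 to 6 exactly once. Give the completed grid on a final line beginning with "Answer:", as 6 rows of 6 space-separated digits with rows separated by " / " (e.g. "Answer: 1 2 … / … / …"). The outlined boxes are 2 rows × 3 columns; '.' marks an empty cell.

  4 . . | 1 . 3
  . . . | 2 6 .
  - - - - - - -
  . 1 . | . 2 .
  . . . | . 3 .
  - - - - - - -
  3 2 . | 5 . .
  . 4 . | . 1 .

Step 1. [r2c6∈{4,5}] in row 2, 4 fits only at r2c6 ⇒ r2c6=4.
Step 2. [r5c6∈{6}] r5c6 has the single candidate 6, so r5c6=6.
Step 3. [r3c3∈{3,4,5,6}] r3c3 is the only open cell in row 3 admitting 3, so r3c3=3.
Step 4. [r4c3∈{2,4,5,6}] 4 has one home in col 3: r4c3 ⇒ r4c3=4.
Step 5. [r4c4∈{6}] r4c4 has the single candidate 6. So r4c4=6.
Step 6. [r4c2∈{5}] nothing but 5 survives at r4c2 ⇒ r4c2=5.
Step 7. [r2c1∈{1,5}] across col 1, 1 lands solely at r2c1 ⇒ r2c1=1.
Step 8. [r6c1∈{5,6}] col 1 places 5 nowhere but r6c1, so r6c1=5.
Step 9. [r1c3∈{2,5,6}] row 1 places 2 nowhere but r1c3. So r1c3=2.
Step 10. [r2c3∈{5}] only 5 remains possible at r2c3 ⇒ r2c3=5.
Step 11. [r1c2∈{6}] r1c2 is down to just 6 ⇒ r1c2=6.
Step 12. [r6c3∈{6}] r6c3 has the single candidate 6 ⇒ r6c3=6.
Step 13. [r4c1∈{2}] only 2 remains possible at r4c1. So r4c1=2.
Step 14. [r6c6∈{2}] r6c6 has the single candidate 2 ⇒ r6c6=2.
Step 15. [r6c4∈{3}] r6c4 is down to just 3 ⇒ r6c4=3.
Step 16. [r5c5∈{4}] r5c5 is down to just 4. So r5c5=4.
Step 17. [r4c6∈{1}] nothing but 1 survives at r4c6. So r4c6=1.
Step 18. [r3c1∈{6}] r3c1 has the single candidate 6, so r3c1=6.
Step 19. [r5c3∈{1}] r5c3's peers cover all but 1. So r5c3=1.
Step 20. [r2c2∈{3}] r2c2's peers cover all but 3. So r2c2=3.
Step 21. [r3c4∈{4}] nothing but 4 survives at r3c4. So r3c4=4.
Step 22. [r1c5∈{5}] r1c5 is down to just 5, so r1c5=5.
Step 23. [r3c6∈{5}] nothing but 5 survives at r3c6, so r3c6=5.

Answer: 4 6 2 1 5 3 / 1 3 5 2 6 4 / 6 1 3 4 2 5 / 2 5 4 6 3 1 / 3 2 1 5 4 6 / 5 4 6 3 1 2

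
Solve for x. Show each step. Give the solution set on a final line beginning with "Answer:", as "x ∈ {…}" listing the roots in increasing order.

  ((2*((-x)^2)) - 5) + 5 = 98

Step 1. [((2*((-x)^2)) - 5) + 5 = 98] +5 is outermost — subtract 5 both sides. So sub: (2*((-x)^2)) - 5 = 93.
Step 2. [(2*((-x)^2)) - 5 = 93] -5 is outermost — add 5 both sides ⇒ sub: 2*((-x)^2) = 98.
Step 3. [2*((-x)^2) = 98] leading coefficient 2: divide by 2. So div: (-x)^2 = 49.
Step 4. [(-x)^2 = 49] √ both sides: 49 ≥ 0 gives two branches. So sqrt: -x = 7 or -7.
Step 5. [-x = 7 or -7] LHS negated; negate both sides ⇒ neg: x = -7 or 7.

Answer: x ∈ {-7, 7}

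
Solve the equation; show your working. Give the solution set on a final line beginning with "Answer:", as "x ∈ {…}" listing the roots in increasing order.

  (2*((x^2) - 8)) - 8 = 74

Step 1. [(2*((x^2) - 8)) - 8 = 74] common factor 2 (LHS and 74) — divide through, so factor: ((x^2) - 8) - 4 = 37.
Step 2. [((x^2) - 8) - 4 = 37] the outer -4 inverts by adding 4, so sub: (x^2) - 8 = 41.
Step 3. [(x^2) - 8 = 41] the outer -8 inverts by adding 8. So sub: x^2 = 49.
Step 4. [x^2 = 49] LHS squared, RHS 49 ≥ 0: apply √ (±) ⇒ sqrt: x = 7 or -7.

Answer: x ∈ {-7, 7}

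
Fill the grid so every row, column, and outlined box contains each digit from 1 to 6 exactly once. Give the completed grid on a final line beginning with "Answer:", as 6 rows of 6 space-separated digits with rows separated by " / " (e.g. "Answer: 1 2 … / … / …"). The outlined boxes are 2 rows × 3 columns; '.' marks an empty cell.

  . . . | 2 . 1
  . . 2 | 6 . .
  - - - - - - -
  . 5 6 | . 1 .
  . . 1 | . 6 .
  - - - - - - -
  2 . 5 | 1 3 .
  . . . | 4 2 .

Step 1. [r2c6∈{3,4,5}] 3 has one home in box 2: r2c6 ⇒ r2c6=3.
Step 2. [r1c3∈{3,4}] 4 has one home in col 3: r1c3 ⇒ r1c3=4.
Step 3. [r4c2∈{2,3,4}] r4c2 is the only open cell in col 2 admitting 2 ⇒ r4c2=2.
Step 4. [r2c2∈{1}] r2c2 has the single candidate 1 ⇒ r2c2=1.
Step 5. [r6c1∈{1,3,6}] across row 6, 1 lands solely at r6c1. So r6c1=1.
Step 6. [r1c1∈{3,5,6}] 6 has one home in col 1: r1c1. So r1c1=6.
Step 7. [r4c4∈{3,5}] across col 4, 5 lands solely at r4c4 ⇒ r4c4=5.
Step 8. [r5c6∈{6}] r5c6's peers cover all but 6, so r5c6=6.
Step 9. [r4c6∈{4}] r4c6's peers cover all but 4, so r4c6=4.
Step 10. [r6c2∈{3,6}] r6c2 is the only open cell in row 6 admitting 6. So r6c2=6.
Step 11. [r3c1∈{3,4}] row 3 places 4 nowhere but r3c1, so r3c1=4.
Step 12. [r1c5∈{5}] nothing but 5 survives at r1c5, so r1c5=5.
Step 13. [r5c2∈{4}] r5c2 has the single candidate 4, so r5c2=4.
Step 14. [r6c6∈{5}] only 5 remains possible at r6c6. So r6c6=5.
Step 15. [r2c5∈{4}] r2c5's peers cover all but 4, so r2c5=4.
Step 16. [r2c1∈{5}] r2c1 is down to just 5 ⇒ r2c1=5.
Step 17. [r3c6∈{2}] r3c6's peers cover all but 2. So r3c6=2.
Step 18. [r6c3∈{3}] nothing but 3 survives at r6c3. So r6c3=3.
Step 19. [r4c1∈{3}] r4c1 is down to just 3, so r4c1=3.
Step 20. [r1c2∈{3}] r1c2 has the single candidate 3. So r1c2=3.
Step 21. [r3c4∈{3}] nothing but 3 survives at r3c4, so r3c4=3.

Answer: 6 3 4 2 5 1 / 5 1 2 6 4 3 / 4 5 6 3 1 2 / 3 2 1 5 6 4 / 2 4 5 1 3 6 / 1 6 3 4 2 5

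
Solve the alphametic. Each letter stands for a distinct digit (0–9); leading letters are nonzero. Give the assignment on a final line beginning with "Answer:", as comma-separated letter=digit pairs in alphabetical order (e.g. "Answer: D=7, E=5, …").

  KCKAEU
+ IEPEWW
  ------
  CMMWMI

Step 1. [col 1: U + W ≡ I (mod 10)] U=9 is one option consistent with column 1 (U + W ≡ I (mod 10), carry-in 0) — take it ⇒ U=9.
Step 2. [col 1: U + W ≡ I (mod 10)] no forcing yet in column 1 (carry-in 0); W=4 is free and consistent — try it. So W=4.
Step 3. [col 1: U + W ≡ I (mod 10)] column 1: given U=9, W=4, carry-in 0, and digits 4,9 already taken and all letters distinct, U+W≡I (mod 10) forces I=3, so I=3.
Step 4. [col 2: E + W ≡ M (mod 10)] M=2 is one option consistent with column 2 (E + W ≡ M (mod 10), carry-in 1) — take it, so M=2.
Step 5. [col 2: E + W ≡ M (mod 10)] column 2: given W=4, M=2, carry-in 1, and digits 2,3,4,9 already taken and all letters distinct, E+W≡M (mod 10) forces E=7, so E=7.
Step 6. [col 3: A + E ≡ W (mod 10)] column 3: given E=7, W=4, carry-in 1, and digits 2,3,4,7,9 already taken and all letters distinct, A+E≡W (mod 10) forces A=6 ⇒ A=6.
Step 7. [col 4: K + P ≡ M (mod 10)] several values work for K in column 4 (K + P ≡ M (mod 10), carry-in 1); try K=1 ⇒ K=1.
Step 8. [col 4: K + P ≡ M (mod 10)] column 4: given K=1, M=2, carry-in 1, and digits 1,2,3,4,6,7,9 already taken and all letters distinct, K+P≡M (mod 10) forces P=0. So P=0.
Step 9. [col 5: C + E ≡ M (mod 10)] column 5: given E=7, M=2, carry-in 0, and digits 0,1,2,3,4,6,7,9 already taken and all letters distinct, C+E≡M (mod 10) forces C=5 ⇒ C=5.

Answer: A=6, C=5, E=7, I=3, K=1, M=2, P=0, U=9, W=4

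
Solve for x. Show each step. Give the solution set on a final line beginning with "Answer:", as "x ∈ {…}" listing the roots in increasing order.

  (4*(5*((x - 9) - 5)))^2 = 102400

Step 1. [(4*(5*((x - 9) - 5)))^2 = 102400] 102400 ≥ 0, LHS is (·)² — take ±√. So sqrt: 4*(5*((x - 9) - 5)) = 320 or -320.
Step 2. [4*(5*((x - 9) - 5)) = 320 or -320] 4·(inner) — divide through by 4 ⇒ div: 5*((x - 9) - 5) = 80 or -80.
Step 3. [5*((x - 9) - 5) = 80 or -80] 5 out front; divide by 5 ⇒ div: (x - 9) - 5 = 16 or -16.
Step 4. [(x - 9) - 5 = 16 or -16] 5 comes off first (add 5), so sub: x - 9 = 21 or -11.
Step 5. [x - 9 = 21 or -11] peel the -9: add 9 from each side, so sub: x = 30 or -2.

Answer: x ∈ {-2, 30}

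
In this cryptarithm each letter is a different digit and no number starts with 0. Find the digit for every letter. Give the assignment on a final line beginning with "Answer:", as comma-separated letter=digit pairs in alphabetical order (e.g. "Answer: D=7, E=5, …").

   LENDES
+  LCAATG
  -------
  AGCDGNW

Step 1. [col 1: S + G ≡ W (mod 10)] W=2 is one option consistent with column 1 (S + G ≡ W (mod 10), carry-in 0) — take it ⇒ W=2.
Step 2. [A] A is the leading digit of a 7-digit sum of two 6-digit numbers; the final carry is exactly 1. So A=1.
Step 3. [col 1: S + G ≡ W (mod 10)] column 1 (S + G ≡ W (mod 10), carry-in 0) doesn't pin G yet; pick G=8 and continue ⇒ G=8.
Step 4. [col 1: S + G ≡ W (mod 10)] in column 1 we have S+G≡W with carry-in 0; given G=8, W=2 and digits 1,2,8 already taken and all letters distinct, that pins S to 4, so S=4.
Step 5. [col 2: E + T ≡ N (mod 10)] column 2 (E + T ≡ N (mod 10), carry-in 1) doesn't pin E yet; pick E=0 and continue, so E=0.
Step 6. [col 2: E + T ≡ N (mod 10)] N=6 is one option consistent with column 2 (E + T ≡ N (mod 10), carry-in 1) — take it, so N=6.
Step 7. [col 2: E + T ≡ N (mod 10)] from column 2 (E=0, N=6, carry-in 1, digits 0,1,2,4,6,8 already taken and all letters distinct): T must equal 5 ⇒ T=5.
Step 8. [col 3: D + A ≡ G (mod 10)] column 3: given A=1, G=8, carry-in 0, and digits 0,1,2,4,5,6,8 already taken and all letters distinct, D+A≡G (mod 10) forces D=7 ⇒ D=7.
Step 9. [col 5: E + C ≡ C (mod 10)] C=3 is one option consistent with column 5 (E + C ≡ C (mod 10), carry-in 0) — take it. So C=3.
Step 10. [col 6: L + L ≡ G (mod 10)] column 6: given G=8, carry-in 0, and digits 0,1,2,3,4,5,6,7,8 already taken and all letters distinct, L+L≡G (mod 10) forces L=9 ⇒ L=9.

Answer: A=1, C=3, D=7, E=0, G=8, L=9, N=6, S=4, T=5, W=2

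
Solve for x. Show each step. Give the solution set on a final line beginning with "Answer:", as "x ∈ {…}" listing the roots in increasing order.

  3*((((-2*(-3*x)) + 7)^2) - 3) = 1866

Step 1. [3*((((-2*(-3*x)) + 7)^2) - 3) = 1866] 3 out front; divide by 3. So div: (((-2*(-3*x)) + 7)^2) - 3 = 622.
Step 2. [(((-2*(-3*x)) + 7)^2) - 3 = 622] 3 comes off first (add 3). So sub: ((-2*(-3*x)) + 7)^2 = 625.
Step 3. [((-2*(-3*x)) + 7)^2 = 625] LHS squared, RHS 625 ≥ 0: apply √ (±). So sqrt: (-2*(-3*x)) + 7 = 25 or -25.
Step 4. [(-2*(-3*x)) + 7 = 25 or -25] +7 is outermost — subtract 7 both sides. So sub: -2*(-3*x) = 18 or -32.
Step 5. [-2*(-3*x) = 18 or -32] -2·(inner) — divide through by -2. So div: -3*x = -9 or 16.
Step 6. [-3*x = -9 or 16] -3·(inner) — divide through by -3 ⇒ div: x = 3 or -16/3.

Answer: x ∈ {-16/3, 3}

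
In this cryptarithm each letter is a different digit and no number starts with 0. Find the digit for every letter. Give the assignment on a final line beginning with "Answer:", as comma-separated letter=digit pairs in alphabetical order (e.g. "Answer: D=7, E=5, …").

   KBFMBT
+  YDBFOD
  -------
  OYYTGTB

Step 1. [O] O is the leading digit of a 7-digit sum of two 6-digit numbers; the final carry is exactly 1, so O=1.
Step 2. [col 1: T + D ≡ B (mod 10)] D=8 is one option consistent with column 1 (T + D ≡ B (mod 10), carry-in 0) — take it ⇒ D=8.
Step 3. [col 1: T + D ≡ B (mod 10)] no forcing yet in column 1 (carry-in 0); T=7 is free and consistent — try it. So T=7.
Step 4. [col 1: T + D ≡ B (mod 10)] column 1 reads T+D+carry(0)=B with T=7, D=8; with digits 1,7,8 already taken and all letters distinct, the only value for B is 5. So B=5.
Step 5. [col 3: M + F ≡ G (mod 10)] F=2 is one option consistent with column 3 (M + F ≡ G (mod 10), carry-in 0) — take it, so F=2.
Step 6. [col 3: M + F ≡ G (mod 10)] column 3: given F=2, carry-in 0, and digits 1,2,5,7,8 already taken and all letters distinct, M+F≡G (mod 10) forces M=4 ⇒ M=4.
Step 7. [col 3: M + F ≡ G (mod 10)] column 3: given M=4, F=2, carry-in 0, and digits 1,2,4,5,7,8 already taken and all letters distinct, M+F≡G (mod 10) forces G=6 ⇒ G=6.
Step 8. [col 5: B + D ≡ Y (mod 10)] column 5 reads B+D+carry(0)=Y with B=5, D=8; with digits 1,2,4,5,6,7,8 already taken and all letters distinct, the only value for Y is 3. So Y=3.
Step 9. [col 6: K + Y ≡ Y (mod 10)] from column 6 (Y=3, carry-in 1, digits 1,2,3,4,5,6,7,8 already taken and all letters distinct): K must equal 9 ⇒ K=9.

Answer: B=5, D=8, F=2, G=6, K=9, M=4, O=1, T=7, Y=3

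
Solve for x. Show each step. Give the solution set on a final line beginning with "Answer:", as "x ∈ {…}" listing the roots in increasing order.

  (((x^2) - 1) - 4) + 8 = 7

Step 1. [(((x^2) - 1) - 4) + 8 = 7] peel the +8: subtract 8 from each side ⇒ sub: ((x^2) - 1) - 4 = -1.
Step 2. [((x^2) - 1) - 4 = -1] 4 comes off first (add 4). So sub: (x^2) - 1 = 3.
Step 3. [(x^2) - 1 = 3] 1 comes off first (add 1). So sub: x^2 = 4.
Step 4. [x^2 = 4] √ both sides: 4 ≥ 0 gives two branches ⇒ sqrt: x = 2 or -2.

Answer: x ∈ {-2, 2}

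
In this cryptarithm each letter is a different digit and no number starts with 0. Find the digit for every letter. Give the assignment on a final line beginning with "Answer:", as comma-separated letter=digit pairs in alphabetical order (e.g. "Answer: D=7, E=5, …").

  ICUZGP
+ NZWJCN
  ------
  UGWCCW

Step 1. [col 1: P + N ≡ W (mod 10)] column 1 (P + N ≡ W (mod 10), carry-in 0) doesn't pin P yet; pick P=5 and continue ⇒ P=5.
Step 2. [col 1: P + N ≡ W (mod 10)] column 1 (P + N ≡ W (mod 10), carry-in 0) doesn't pin N yet; pick N=2 and continue ⇒ N=2.
Step 3. [col 1: P + N ≡ W (mod 10)] column 1: given P=5, N=2, carry-in 0, and digits 2,5 already taken and all letters distinct, P+N≡W (mod 10) forces W=7 ⇒ W=7.
Step 4. [col 2: G + C ≡ C (mod 10)] column 2 reads G+C+carry(0)=C with nothing yet; with digits 2,5,7 already taken and all letters distinct, the only value for G is 0 ⇒ G=0.
Step 5. [col 2: G + C ≡ C (mod 10)] C=1 is one option consistent with column 2 (G + C ≡ C (mod 10), carry-in 0) — take it, so C=1.
Step 6. [col 3: Z + J ≡ C (mod 10)] several values work for Z in column 3 (Z + J ≡ C (mod 10), carry-in 0); try Z=8 ⇒ Z=8.
Step 7. [col 3: Z + J ≡ C (mod 10)] from column 3 (Z=8, C=1, carry-in 0, digits 0,1,2,5,7,8 already taken and all letters distinct): J must equal 3. So J=3.
Step 8. [col 4: U + W ≡ W (mod 10)] from column 4 (W=7, carry-in 1, digits 0,1,2,3,5,7,8 already taken and all letters distinct): U must equal 9. So U=9.
Step 9. [col 6: I + N ≡ U (mod 10)] in column 6 we have I+N≡U with carry-in 1; given N=2, U=9 and digits 0,1,2,3,5,7,8,9 already taken and all letters distinct, that pins I to 6 ⇒ I=6.

Answer: C=1, G=0, I=6, J=3, N=2, P=5, U=9, W=7, Z=8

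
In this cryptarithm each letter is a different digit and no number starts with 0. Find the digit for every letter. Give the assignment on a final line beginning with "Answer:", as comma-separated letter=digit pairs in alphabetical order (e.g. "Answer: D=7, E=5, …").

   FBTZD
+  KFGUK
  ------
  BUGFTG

Step 1. [B] adding two 5-digit numbers gives at most 5+1 digits, and here it does — B is that final carry and must be 1 ⇒ B=1.
Step 2. [col 1: D + K ≡ G (mod 10)] column 1 (D + K ≡ G (mod 10), carry-in 0) doesn't pin D yet; pick D=4 and continue ⇒ D=4.
Step 3. [col 1: D + K ≡ G (mod 10)] column 1 (D + K ≡ G (mod 10), carry-in 0) doesn't pin K yet; pick K=5 and continue. So K=5.
Step 4. [col 1: D + K ≡ G (mod 10)] column 1 reads D+K+carry(0)=G with D=4, K=5; with digits 1,4,5 already taken and all letters distinct, the only value for G is 9. So G=9.
Step 5. [col 2: Z + U ≡ T (mod 10)] column 2 (Z + U ≡ T (mod 10), carry-in 0) doesn't pin T yet; pick T=8 and continue, so T=8.
Step 6. [col 2: Z + U ≡ T (mod 10)] several values work for U in column 2 (Z + U ≡ T (mod 10), carry-in 0); try U=2 ⇒ U=2.
Step 7. [col 2: Z + U ≡ T (mod 10)] column 2: given U=2, T=8, carry-in 0, and digits 1,2,4,5,8,9 already taken and all letters distinct, Z+U≡T (mod 10) forces Z=6. So Z=6.
Step 8. [col 3: T + G ≡ F (mod 10)] from column 3 (T=8, G=9, carry-in 0, digits 1,2,4,5,6,8,9 already taken and all letters distinct): F must equal 7 ⇒ F=7.

Answer: B=1, D=4, F=7, G=9, K=5, T=8, U=2, Z=6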